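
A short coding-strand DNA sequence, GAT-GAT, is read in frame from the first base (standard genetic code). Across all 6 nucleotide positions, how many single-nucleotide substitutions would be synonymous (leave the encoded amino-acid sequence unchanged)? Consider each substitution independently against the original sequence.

Codon 1 (GAT, Asp): 1 synonymous substitution.
Codon 2 (GAT, Asp): 1 synonymous substitution.
Total: 1 + 1 = 2.

2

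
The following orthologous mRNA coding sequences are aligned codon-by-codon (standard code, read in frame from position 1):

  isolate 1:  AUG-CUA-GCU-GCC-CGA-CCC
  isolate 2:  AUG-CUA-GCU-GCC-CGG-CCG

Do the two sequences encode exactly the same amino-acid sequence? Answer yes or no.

Codon 1: AUG Met / AUG Met — identical.
Codon 2: CUA Leu / CUA Leu — identical.
Codon 3: GCU Ala / GCU Ala — identical.
Codon 4: GCC Ala / GCC Ala — identical.
Codon 5: CGA Arg / CGG Arg — synonymous.
Codon 6: CCC Pro / CCG Pro — synonymous.
Nonsynonymous differences: 0 → same protein.

yes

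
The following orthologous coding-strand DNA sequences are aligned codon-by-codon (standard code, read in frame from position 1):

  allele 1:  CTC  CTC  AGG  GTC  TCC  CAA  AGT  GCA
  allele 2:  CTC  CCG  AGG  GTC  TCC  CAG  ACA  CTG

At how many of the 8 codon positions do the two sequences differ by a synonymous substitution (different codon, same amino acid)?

1

Codon 1: CTC Leu / CTC Leu — identical.
Codon 2: CTC Leu / CCG Pro — nonsynonymous.
Codon 3: AGG Arg / AGG Arg — identical.
Codon 4: GTC Val / GTC Val — identical.
Codon 5: TCC Ser / TCC Ser — identical.
Codon 6: CAA Gln / CAG Gln — synonymous.
Codon 7: AGT Ser / ACA Thr — nonsynonymous.
Codon 8: GCA Ala / CTG Leu — nonsynonymous.
Synonymous differences: 1.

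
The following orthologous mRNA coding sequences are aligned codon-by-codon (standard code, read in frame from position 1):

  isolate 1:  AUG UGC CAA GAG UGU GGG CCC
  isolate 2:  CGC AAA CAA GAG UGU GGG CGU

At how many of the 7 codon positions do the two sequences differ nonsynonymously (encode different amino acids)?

Codon 1: AUG Met / CGC Arg — nonsynonymous.
Codon 2: UGC Cys / AAA Lys — nonsynonymous.
Codon 3: CAA Gln / CAA Gln — identical.
Codon 4: GAG Glu / GAG Glu — identical.
Codon 5: UGU Cys / UGU Cys — identical.
Codon 6: GGG Gly / GGG Gly — identical.
Codon 7: CCC Pro / CGU Arg — nonsynonymous.
Nonsynonymous differences: 3.

3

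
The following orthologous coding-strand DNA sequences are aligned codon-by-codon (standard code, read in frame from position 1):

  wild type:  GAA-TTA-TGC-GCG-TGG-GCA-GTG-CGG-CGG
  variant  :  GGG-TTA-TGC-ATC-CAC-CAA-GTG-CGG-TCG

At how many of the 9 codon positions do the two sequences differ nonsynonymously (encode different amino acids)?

Codon 1: GAA Glu / GGG Gly — nonsynonymous.
Codon 2: TTA Leu / TTA Leu — identical.
Codon 3: TGC Cys / TGC Cys — identical.
Codon 4: GCG Ala / ATC Ile — nonsynonymous.
Codon 5: TGG Trp / CAC His — nonsynonymous.
Codon 6: GCA Ala / CAA Gln — nonsynonymous.
Codon 7: GTG Val / GTG Val — identical.
Codon 8: CGG Arg / CGG Arg — identical.
Codon 9: CGG Arg / TCG Ser — nonsynonymous.
Nonsynonymous differences: 5.

5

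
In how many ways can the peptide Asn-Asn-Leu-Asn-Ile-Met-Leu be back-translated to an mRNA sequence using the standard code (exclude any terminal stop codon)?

Asn: 2 codons.
Asn: 2 codons.
Leu: 6 codons.
Asn: 2 codons.
Ile: 3 codons.
Met: 1 codon.
Leu: 6 codons.
2 × 2 × 6 × 2 × 3 × 1 × 6 = 864.

864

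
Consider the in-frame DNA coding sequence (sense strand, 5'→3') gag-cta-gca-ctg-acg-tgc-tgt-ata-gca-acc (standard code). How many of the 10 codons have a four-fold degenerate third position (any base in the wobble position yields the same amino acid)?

6

Codon 1 GAG (Glu): third position 2-fold.
Codon 2 CTA (Leu): third position 4-fold.
Codon 3 GCA (Ala): third position 4-fold.
Codon 4 CTG (Leu): third position 4-fold.
Codon 5 ACG (Thr): third position 4-fold.
Codon 6 TGC (Cys): third position 2-fold.
Codon 7 TGT (Cys): third position 2-fold.
Codon 8 ATA (Ile): third position 3-fold.
Codon 9 GCA (Ala): third position 4-fold.
Codon 10 ACC (Thr): third position 4-fold.
Four-fold degenerate third positions: 6.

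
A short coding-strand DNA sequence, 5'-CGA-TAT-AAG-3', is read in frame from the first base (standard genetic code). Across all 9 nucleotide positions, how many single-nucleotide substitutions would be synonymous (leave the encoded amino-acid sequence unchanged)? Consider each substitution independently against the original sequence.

Codon 1 (CGA, Arg): 4 synonymous substitutions.
Codon 2 (TAT, Tyr): 1 synonymous substitution.
Codon 3 (AAG, Lys): 1 synonymous substitution.
Total: 4 + 1 + 1 = 6.

6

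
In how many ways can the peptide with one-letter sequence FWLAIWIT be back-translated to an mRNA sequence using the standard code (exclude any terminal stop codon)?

1728

Phe: 2 codons.
Trp: 1 codon.
Leu: 6 codons.
Ala: 4 codons.
Ile: 3 codons.
Trp: 1 codon.
Ile: 3 codons.
Thr: 4 codons.
2 × 1 × 6 × 4 × 3 × 1 × 3 × 4 = 1728.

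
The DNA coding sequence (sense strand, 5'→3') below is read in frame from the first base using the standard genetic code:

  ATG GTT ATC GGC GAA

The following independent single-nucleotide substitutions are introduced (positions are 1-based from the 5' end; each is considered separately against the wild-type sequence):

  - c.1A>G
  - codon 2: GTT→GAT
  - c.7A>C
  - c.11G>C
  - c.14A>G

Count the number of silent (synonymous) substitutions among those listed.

Codon 1: ATG (Met) → GTG (Val) — missense.
Codon 2: GTT (Val) → GAT (Asp) — missense.
Codon 3: ATC (Ile) → CTC (Leu) — missense.
Codon 4: GGC (Gly) → GCC (Ala) — missense.
Codon 5: GAA (Glu) → GGA (Gly) — missense.
Synonymous: 0 of 5.

0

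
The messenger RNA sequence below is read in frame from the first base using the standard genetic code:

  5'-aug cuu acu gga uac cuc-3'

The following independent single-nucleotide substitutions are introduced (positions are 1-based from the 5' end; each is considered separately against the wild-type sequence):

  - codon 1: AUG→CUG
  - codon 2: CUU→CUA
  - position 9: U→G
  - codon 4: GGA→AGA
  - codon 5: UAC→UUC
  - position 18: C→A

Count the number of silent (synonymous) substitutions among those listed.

Codon 1: AUG (Met) → CUG (Leu) — missense.
Codon 2: CUU (Leu) → CUA (Leu) — synonymous.
Codon 3: ACU (Thr) → ACG (Thr) — synonymous.
Codon 4: GGA (Gly) → AGA (Arg) — missense.
Codon 5: UAC (Tyr) → UUC (Phe) — missense.
Codon 6: CUC (Leu) → CUA (Leu) — synonymous.
Synonymous: 3 of 6.

3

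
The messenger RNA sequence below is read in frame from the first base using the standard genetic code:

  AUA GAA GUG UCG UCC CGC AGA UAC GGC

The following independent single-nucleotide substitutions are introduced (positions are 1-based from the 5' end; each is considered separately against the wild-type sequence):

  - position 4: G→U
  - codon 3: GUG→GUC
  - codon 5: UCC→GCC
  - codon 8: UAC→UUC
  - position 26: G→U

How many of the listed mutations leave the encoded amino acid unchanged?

Codon 2: GAA (Glu) → UAA (Stop) — nonsense.
Codon 3: GUG (Val) → GUC (Val) — synonymous.
Codon 5: UCC (Ser) → GCC (Ala) — missense.
Codon 8: UAC (Tyr) → UUC (Phe) — missense.
Codon 9: GGC (Gly) → GUC (Val) — missense.
Synonymous: 1 of 5.

1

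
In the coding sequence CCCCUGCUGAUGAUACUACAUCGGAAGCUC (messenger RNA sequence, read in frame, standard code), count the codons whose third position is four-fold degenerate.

Codon 1 CCC (Pro): third position 4-fold.
Codon 2 CUG (Leu): third position 4-fold.
Codon 3 CUG (Leu): third position 4-fold.
Codon 4 AUG (Met): third position 1-fold.
Codon 5 AUA (Ile): third position 3-fold.
Codon 6 CUA (Leu): third position 4-fold.
Codon 7 CAU (His): third position 2-fold.
Codon 8 CGG (Arg): third position 4-fold.
Codon 9 AAG (Lys): third position 2-fold.
Codon 10 CUC (Leu): third position 4-fold.
Four-fold degenerate third positions: 6.

6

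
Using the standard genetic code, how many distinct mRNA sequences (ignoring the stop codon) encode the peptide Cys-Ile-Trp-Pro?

Cys: 2 codons.
Ile: 3 codons.
Trp: 1 codon.
Pro: 4 codons.
2 × 3 × 1 × 4 = 24.

24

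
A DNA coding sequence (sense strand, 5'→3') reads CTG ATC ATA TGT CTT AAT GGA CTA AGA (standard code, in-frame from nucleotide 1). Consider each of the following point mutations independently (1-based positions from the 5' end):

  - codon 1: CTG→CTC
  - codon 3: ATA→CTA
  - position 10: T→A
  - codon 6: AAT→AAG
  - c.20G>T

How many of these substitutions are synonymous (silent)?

Codon 1: CTG (Leu) → CTC (Leu) — synonymous.
Codon 3: ATA (Ile) → CTA (Leu) — missense.
Codon 4: TGT (Cys) → AGT (Ser) — missense.
Codon 6: AAT (Asn) → AAG (Lys) — missense.
Codon 7: GGA (Gly) → GTA (Val) — missense.
Synonymous: 1 of 5.

1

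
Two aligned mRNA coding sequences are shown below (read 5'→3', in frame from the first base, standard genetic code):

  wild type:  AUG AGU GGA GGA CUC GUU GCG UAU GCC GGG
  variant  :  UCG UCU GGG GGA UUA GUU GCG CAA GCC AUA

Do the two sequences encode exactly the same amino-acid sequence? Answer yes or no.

Codon 1: AUG Met / UCG Ser — nonsynonymous.
Codon 2: AGU Ser / UCU Ser — synonymous.
Codon 3: GGA Gly / GGG Gly — synonymous.
Codon 4: GGA Gly / GGA Gly — identical.
Codon 5: CUC Leu / UUA Leu — synonymous.
Codon 6: GUU Val / GUU Val — identical.
Codon 7: GCG Ala / GCG Ala — identical.
Codon 8: UAU Tyr / CAA Gln — nonsynonymous.
Codon 9: GCC Ala / GCC Ala — identical.
Codon 10: GGG Gly / AUA Ile — nonsynonymous.
Nonsynonymous differences: 3 → different protein.

no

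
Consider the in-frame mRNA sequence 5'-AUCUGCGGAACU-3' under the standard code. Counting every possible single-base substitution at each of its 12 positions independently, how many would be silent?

9

Codon 1 (AUC, Ile): 2 synonymous substitutions.
Codon 2 (UGC, Cys): 1 synonymous substitution.
Codon 3 (GGA, Gly): 3 synonymous substitutions.
Codon 4 (ACU, Thr): 3 synonymous substitutions.
Total: 2 + 1 + 3 + 3 = 9.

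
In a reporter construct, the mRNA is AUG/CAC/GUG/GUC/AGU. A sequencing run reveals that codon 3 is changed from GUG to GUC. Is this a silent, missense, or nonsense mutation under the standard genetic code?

silent

Position 9 falls in codon 3: GUG → Val.
After the substitution the codon is GUC → Val.
Both encode Val, so the change is synonymous.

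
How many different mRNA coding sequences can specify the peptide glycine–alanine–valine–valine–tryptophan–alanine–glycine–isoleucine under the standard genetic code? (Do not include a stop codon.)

12288

Gly: 4 codons.
Ala: 4 codons.
Val: 4 codons.
Val: 4 codons.
Trp: 1 codon.
Ala: 4 codons.
Gly: 4 codons.
Ile: 3 codons.
4 × 4 × 4 × 4 × 1 × 4 × 4 × 3 = 12288.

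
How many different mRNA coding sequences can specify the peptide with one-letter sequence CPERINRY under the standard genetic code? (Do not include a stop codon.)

Cys: 2 codons.
Pro: 4 codons.
Glu: 2 codons.
Arg: 6 codons.
Ile: 3 codons.
Asn: 2 codons.
Arg: 6 codons.
Tyr: 2 codons.
2 × 4 × 2 × 6 × 3 × 2 × 6 × 2 = 6912.

6912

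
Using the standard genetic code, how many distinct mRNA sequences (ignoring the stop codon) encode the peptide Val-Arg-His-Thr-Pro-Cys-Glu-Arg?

18432

Val: 4 codons.
Arg: 6 codons.
His: 2 codons.
Thr: 4 codons.
Pro: 4 codons.
Cys: 2 codons.
Glu: 2 codons.
Arg: 6 codons.
4 × 6 × 2 × 4 × 4 × 2 × 2 × 6 = 18432.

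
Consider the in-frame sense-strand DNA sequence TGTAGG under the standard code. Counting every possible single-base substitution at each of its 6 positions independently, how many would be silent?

Codon 1 (TGT, Cys): 1 synonymous substitution.
Codon 2 (AGG, Arg): 2 synonymous substitutions.
Total: 1 + 2 = 3.

3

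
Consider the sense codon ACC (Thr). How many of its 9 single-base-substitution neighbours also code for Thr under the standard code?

3

Position 1: none → 0 synonymous.
Position 2: none → 0 synonymous.
Position 3: ACU, ACA, ACG → 3 synonymous.
Total: 0 + 0 + 3 = 3.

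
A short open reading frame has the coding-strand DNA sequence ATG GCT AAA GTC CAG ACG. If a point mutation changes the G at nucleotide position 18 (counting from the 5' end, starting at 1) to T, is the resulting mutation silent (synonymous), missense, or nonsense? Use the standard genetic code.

silent

Position 18 falls in codon 6: ACG → Thr.
After the substitution the codon is ACT → Thr.
Both encode Thr, so the change is synonymous.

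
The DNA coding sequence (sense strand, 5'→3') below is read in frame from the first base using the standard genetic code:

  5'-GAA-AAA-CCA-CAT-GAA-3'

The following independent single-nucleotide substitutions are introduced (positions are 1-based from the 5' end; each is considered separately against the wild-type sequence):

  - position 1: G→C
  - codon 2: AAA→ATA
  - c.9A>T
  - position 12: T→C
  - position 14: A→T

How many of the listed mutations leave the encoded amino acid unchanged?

Codon 1: GAA (Glu) → CAA (Gln) — missense.
Codon 2: AAA (Lys) → ATA (Ile) — missense.
Codon 3: CCA (Pro) → CCT (Pro) — synonymous.
Codon 4: CAT (His) → CAC (His) — synonymous.
Codon 5: GAA (Glu) → GTA (Val) — missense.
Synonymous: 2 of 5.

2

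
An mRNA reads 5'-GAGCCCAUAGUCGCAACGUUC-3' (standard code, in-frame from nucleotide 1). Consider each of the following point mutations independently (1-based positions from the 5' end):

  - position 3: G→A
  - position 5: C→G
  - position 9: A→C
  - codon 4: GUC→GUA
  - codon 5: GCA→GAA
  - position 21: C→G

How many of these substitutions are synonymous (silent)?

Codon 1: GAG (Glu) → GAA (Glu) — synonymous.
Codon 2: CCC (Pro) → CGC (Arg) — missense.
Codon 3: AUA (Ile) → AUC (Ile) — synonymous.
Codon 4: GUC (Val) → GUA (Val) — synonymous.
Codon 5: GCA (Ala) → GAA (Glu) — missense.
Codon 7: UUC (Phe) → UUG (Leu) — missense.
Synonymous: 3 of 6.

3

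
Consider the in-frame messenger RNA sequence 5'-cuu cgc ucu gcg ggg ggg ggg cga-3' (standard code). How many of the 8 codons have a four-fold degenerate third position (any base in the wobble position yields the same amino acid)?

8

Codon 1 CUU (Leu): third position 4-fold.
Codon 2 CGC (Arg): third position 4-fold.
Codon 3 UCU (Ser): third position 4-fold.
Codon 4 GCG (Ala): third position 4-fold.
Codon 5 GGG (Gly): third position 4-fold.
Codon 6 GGG (Gly): third position 4-fold.
Codon 7 GGG (Gly): third position 4-fold.
Codon 8 CGA (Arg): third position 4-fold.
Four-fold degenerate third positions: 8.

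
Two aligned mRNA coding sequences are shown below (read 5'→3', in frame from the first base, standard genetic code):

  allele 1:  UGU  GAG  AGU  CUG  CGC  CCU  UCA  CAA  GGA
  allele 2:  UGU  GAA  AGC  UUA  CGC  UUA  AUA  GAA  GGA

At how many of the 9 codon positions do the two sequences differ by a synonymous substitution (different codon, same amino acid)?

Codon 1: UGU Cys / UGU Cys — identical.
Codon 2: GAG Glu / GAA Glu — synonymous.
Codon 3: AGU Ser / AGC Ser — synonymous.
Codon 4: CUG Leu / UUA Leu — synonymous.
Codon 5: CGC Arg / CGC Arg — identical.
Codon 6: CCU Pro / UUA Leu — nonsynonymous.
Codon 7: UCA Ser / AUA Ile — nonsynonymous.
Codon 8: CAA Gln / GAA Glu — nonsynonymous.
Codon 9: GGA Gly / GGA Gly — identical.
Synonymous differences: 3.

3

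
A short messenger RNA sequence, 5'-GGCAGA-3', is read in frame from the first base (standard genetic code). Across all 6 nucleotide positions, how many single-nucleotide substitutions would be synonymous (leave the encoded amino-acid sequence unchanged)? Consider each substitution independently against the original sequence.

5

Codon 1 (GGC, Gly): 3 synonymous substitutions.
Codon 2 (AGA, Arg): 2 synonymous substitutions.
Total: 3 + 2 = 5.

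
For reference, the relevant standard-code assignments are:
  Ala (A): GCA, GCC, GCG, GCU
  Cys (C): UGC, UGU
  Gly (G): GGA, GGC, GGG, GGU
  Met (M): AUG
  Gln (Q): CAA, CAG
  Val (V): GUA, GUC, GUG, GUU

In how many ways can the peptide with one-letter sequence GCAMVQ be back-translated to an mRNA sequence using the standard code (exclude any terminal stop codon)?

Gly: 4 codons.
Cys: 2 codons.
Ala: 4 codons.
Met: 1 codon.
Val: 4 codons.
Gln: 2 codons.
4 × 2 × 4 × 1 × 4 × 2 = 256.

256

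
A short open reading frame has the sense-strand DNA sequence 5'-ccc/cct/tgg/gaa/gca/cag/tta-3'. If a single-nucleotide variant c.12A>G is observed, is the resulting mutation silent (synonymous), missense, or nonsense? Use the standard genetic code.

Position 12 falls in codon 4: GAA → Glu.
After the substitution the codon is GAG → Glu.
Both encode Glu, so the change is synonymous.

silent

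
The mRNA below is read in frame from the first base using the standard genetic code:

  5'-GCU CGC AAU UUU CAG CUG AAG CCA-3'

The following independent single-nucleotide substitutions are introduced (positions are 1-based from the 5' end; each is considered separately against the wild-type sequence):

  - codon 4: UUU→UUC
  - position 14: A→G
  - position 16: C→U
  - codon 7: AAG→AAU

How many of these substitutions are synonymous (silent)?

2

Codon 4: UUU (Phe) → UUC (Phe) — synonymous.
Codon 5: CAG (Gln) → CGG (Arg) — missense.
Codon 6: CUG (Leu) → UUG (Leu) — synonymous.
Codon 7: AAG (Lys) → AAU (Asn) — missense.
Synonymous: 2 of 4.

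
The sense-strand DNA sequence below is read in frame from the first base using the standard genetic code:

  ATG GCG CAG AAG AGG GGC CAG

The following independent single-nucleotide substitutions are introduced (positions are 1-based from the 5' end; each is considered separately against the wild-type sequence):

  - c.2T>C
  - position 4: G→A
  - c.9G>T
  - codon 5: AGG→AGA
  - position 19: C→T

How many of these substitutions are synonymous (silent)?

1

Codon 1: ATG (Met) → ACG (Thr) — missense.
Codon 2: GCG (Ala) → ACG (Thr) — missense.
Codon 3: CAG (Gln) → CAT (His) — missense.
Codon 5: AGG (Arg) → AGA (Arg) — synonymous.
Codon 7: CAG (Gln) → TAG (Stop) — nonsense.
Synonymous: 1 of 5.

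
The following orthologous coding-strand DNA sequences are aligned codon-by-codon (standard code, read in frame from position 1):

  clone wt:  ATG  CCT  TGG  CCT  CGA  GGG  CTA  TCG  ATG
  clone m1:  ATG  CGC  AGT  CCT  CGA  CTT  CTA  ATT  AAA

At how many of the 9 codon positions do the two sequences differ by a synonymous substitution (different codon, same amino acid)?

0

Codon 1: ATG Met / ATG Met — identical.
Codon 2: CCT Pro / CGC Arg — nonsynonymous.
Codon 3: TGG Trp / AGT Ser — nonsynonymous.
Codon 4: CCT Pro / CCT Pro — identical.
Codon 5: CGA Arg / CGA Arg — identical.
Codon 6: GGG Gly / CTT Leu — nonsynonymous.
Codon 7: CTA Leu / CTA Leu — identical.
Codon 8: TCG Ser / ATT Ile — nonsynonymous.
Codon 9: ATG Met / AAA Lys — nonsynonymous.
Synonymous differences: 0.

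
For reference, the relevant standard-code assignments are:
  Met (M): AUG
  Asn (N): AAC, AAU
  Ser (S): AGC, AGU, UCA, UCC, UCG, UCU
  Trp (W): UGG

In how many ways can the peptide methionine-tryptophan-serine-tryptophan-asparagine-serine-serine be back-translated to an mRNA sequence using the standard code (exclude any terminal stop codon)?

Met: 1 codon.
Trp: 1 codon.
Ser: 6 codons.
Trp: 1 codon.
Asn: 2 codons.
Ser: 6 codons.
Ser: 6 codons.
1 × 1 × 6 × 1 × 2 × 6 × 6 = 432.

432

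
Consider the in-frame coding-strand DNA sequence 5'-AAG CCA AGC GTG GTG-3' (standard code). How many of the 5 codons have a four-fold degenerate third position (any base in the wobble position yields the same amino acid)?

3

Codon 1 AAG (Lys): third position 2-fold.
Codon 2 CCA (Pro): third position 4-fold.
Codon 3 AGC (Ser): third position 2-fold.
Codon 4 GTG (Val): third position 4-fold.
Codon 5 GTG (Val): third position 4-fold.
Four-fold degenerate third positions: 3.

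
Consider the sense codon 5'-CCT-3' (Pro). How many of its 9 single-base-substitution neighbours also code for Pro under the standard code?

3

Position 1: none → 0 synonymous.
Position 2: none → 0 synonymous.
Position 3: CCC, CCA, CCG → 3 synonymous.
Total: 0 + 0 + 3 = 3.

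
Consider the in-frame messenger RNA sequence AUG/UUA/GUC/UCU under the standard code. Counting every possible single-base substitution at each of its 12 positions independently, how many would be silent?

8

Codon 1 (AUG, Met): 0 synonymous substitutions.
Codon 2 (UUA, Leu): 2 synonymous substitutions.
Codon 3 (GUC, Val): 3 synonymous substitutions.
Codon 4 (UCU, Ser): 3 synonymous substitutions.
Total: 0 + 2 + 3 + 3 = 8.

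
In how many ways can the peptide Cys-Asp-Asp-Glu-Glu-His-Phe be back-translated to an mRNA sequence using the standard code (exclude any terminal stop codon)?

128

Cys: 2 codons.
Asp: 2 codons.
Asp: 2 codons.
Glu: 2 codons.
Glu: 2 codons.
His: 2 codons.
Phe: 2 codons.
2 × 2 × 2 × 2 × 2 × 2 × 2 = 128.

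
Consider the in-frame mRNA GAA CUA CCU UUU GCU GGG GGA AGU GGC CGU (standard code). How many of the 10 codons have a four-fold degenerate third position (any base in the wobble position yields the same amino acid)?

Codon 1 GAA (Glu): third position 2-fold.
Codon 2 CUA (Leu): third position 4-fold.
Codon 3 CCU (Pro): third position 4-fold.
Codon 4 UUU (Phe): third position 2-fold.
Codon 5 GCU (Ala): third position 4-fold.
Codon 6 GGG (Gly): third position 4-fold.
Codon 7 GGA (Gly): third position 4-fold.
Codon 8 AGU (Ser): third position 2-fold.
Codon 9 GGC (Gly): third position 4-fold.
Codon 10 CGU (Arg): third position 4-fold.
Four-fold degenerate third positions: 7.

7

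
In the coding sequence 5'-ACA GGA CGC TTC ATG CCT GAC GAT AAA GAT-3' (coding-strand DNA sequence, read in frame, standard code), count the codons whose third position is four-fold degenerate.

Codon 1 ACA (Thr): third position 4-fold.
Codon 2 GGA (Gly): third position 4-fold.
Codon 3 CGC (Arg): third position 4-fold.
Codon 4 TTC (Phe): third position 2-fold.
Codon 5 ATG (Met): third position 1-fold.
Codon 6 CCT (Pro): third position 4-fold.
Codon 7 GAC (Asp): third position 2-fold.
Codon 8 GAT (Asp): third position 2-fold.
Codon 9 AAA (Lys): third position 2-fold.
Codon 10 GAT (Asp): third position 2-fold.
Four-fold degenerate third positions: 4.

4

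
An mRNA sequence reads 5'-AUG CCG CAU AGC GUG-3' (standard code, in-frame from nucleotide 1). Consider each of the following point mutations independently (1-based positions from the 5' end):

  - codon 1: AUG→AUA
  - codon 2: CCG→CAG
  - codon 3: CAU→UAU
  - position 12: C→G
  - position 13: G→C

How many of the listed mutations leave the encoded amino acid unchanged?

0

Codon 1: AUG (Met) → AUA (Ile) — missense.
Codon 2: CCG (Pro) → CAG (Gln) — missense.
Codon 3: CAU (His) → UAU (Tyr) — missense.
Codon 4: AGC (Ser) → AGG (Arg) — missense.
Codon 5: GUG (Val) → CUG (Leu) — missense.
Synonymous: 0 of 5.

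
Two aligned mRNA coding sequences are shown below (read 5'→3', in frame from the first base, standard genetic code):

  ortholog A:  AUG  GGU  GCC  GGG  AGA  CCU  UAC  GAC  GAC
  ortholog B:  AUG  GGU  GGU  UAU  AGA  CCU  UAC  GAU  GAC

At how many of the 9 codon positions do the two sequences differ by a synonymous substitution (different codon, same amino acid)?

1

Codon 1: AUG Met / AUG Met — identical.
Codon 2: GGU Gly / GGU Gly — identical.
Codon 3: GCC Ala / GGU Gly — nonsynonymous.
Codon 4: GGG Gly / UAU Tyr — nonsynonymous.
Codon 5: AGA Arg / AGA Arg — identical.
Codon 6: CCU Pro / CCU Pro — identical.
Codon 7: UAC Tyr / UAC Tyr — identical.
Codon 8: GAC Asp / GAU Asp — synonymous.
Codon 9: GAC Asp / GAC Asp — identical.
Synonymous differences: 1.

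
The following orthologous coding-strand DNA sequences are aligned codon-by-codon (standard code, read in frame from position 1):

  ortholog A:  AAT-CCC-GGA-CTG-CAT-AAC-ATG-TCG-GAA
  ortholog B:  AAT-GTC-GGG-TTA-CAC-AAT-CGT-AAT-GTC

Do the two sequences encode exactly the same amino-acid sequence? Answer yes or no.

no

Codon 1: AAT Asn / AAT Asn — identical.
Codon 2: CCC Pro / GTC Val — nonsynonymous.
Codon 3: GGA Gly / GGG Gly — synonymous.
Codon 4: CTG Leu / TTA Leu — synonymous.
Codon 5: CAT His / CAC His — synonymous.
Codon 6: AAC Asn / AAT Asn — synonymous.
Codon 7: ATG Met / CGT Arg — nonsynonymous.
Codon 8: TCG Ser / AAT Asn — nonsynonymous.
Codon 9: GAA Glu / GTC Val — nonsynonymous.
Nonsynonymous differences: 4 → different protein.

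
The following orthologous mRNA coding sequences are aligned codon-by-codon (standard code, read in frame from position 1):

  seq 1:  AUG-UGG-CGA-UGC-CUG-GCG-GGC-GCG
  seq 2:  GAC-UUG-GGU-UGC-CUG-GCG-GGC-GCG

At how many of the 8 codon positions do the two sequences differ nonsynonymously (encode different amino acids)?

3

Codon 1: AUG Met / GAC Asp — nonsynonymous.
Codon 2: UGG Trp / UUG Leu — nonsynonymous.
Codon 3: CGA Arg / GGU Gly — nonsynonymous.
Codon 4: UGC Cys / UGC Cys — identical.
Codon 5: CUG Leu / CUG Leu — identical.
Codon 6: GCG Ala / GCG Ala — identical.
Codon 7: GGC Gly / GGC Gly — identical.
Codon 8: GCG Ala / GCG Ala — identical.
Nonsynonymous differences: 3.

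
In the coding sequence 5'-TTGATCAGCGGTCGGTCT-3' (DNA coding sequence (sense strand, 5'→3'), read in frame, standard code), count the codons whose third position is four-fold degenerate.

Codon 1 TTG (Leu): third position 2-fold.
Codon 2 ATC (Ile): third position 3-fold.
Codon 3 AGC (Ser): third position 2-fold.
Codon 4 GGT (Gly): third position 4-fold.
Codon 5 CGG (Arg): third position 4-fold.
Codon 6 TCT (Ser): third position 4-fold.
Four-fold degenerate third positions: 3.

3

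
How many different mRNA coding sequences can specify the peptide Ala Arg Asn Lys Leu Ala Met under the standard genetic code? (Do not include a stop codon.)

Ala: 4 codons.
Arg: 6 codons.
Asn: 2 codons.
Lys: 2 codons.
Leu: 6 codons.
Ala: 4 codons.
Met: 1 codon.
4 × 6 × 2 × 2 × 6 × 4 × 1 = 2304.

2304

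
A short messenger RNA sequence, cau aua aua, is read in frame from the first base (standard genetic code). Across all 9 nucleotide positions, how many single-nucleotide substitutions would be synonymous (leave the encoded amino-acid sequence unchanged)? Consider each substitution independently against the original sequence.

5

Codon 1 (CAU, His): 1 synonymous substitution.
Codon 2 (AUA, Ile): 2 synonymous substitutions.
Codon 3 (AUA, Ile): 2 synonymous substitutions.
Total: 1 + 2 + 2 = 5.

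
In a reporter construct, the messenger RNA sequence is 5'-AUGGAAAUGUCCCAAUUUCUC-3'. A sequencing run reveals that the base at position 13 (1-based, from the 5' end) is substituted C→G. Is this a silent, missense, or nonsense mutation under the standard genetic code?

missense

Position 13 falls in codon 5: CAA → Gln.
After the substitution the codon is GAA → Glu.
Gln ≠ Glu, so this is a missense mutation.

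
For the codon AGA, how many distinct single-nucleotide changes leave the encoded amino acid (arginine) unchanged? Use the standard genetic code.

2

Position 1: CGA → 1 synonymous.
Position 2: none → 0 synonymous.
Position 3: AGG → 1 synonymous.
Total: 1 + 0 + 1 = 2.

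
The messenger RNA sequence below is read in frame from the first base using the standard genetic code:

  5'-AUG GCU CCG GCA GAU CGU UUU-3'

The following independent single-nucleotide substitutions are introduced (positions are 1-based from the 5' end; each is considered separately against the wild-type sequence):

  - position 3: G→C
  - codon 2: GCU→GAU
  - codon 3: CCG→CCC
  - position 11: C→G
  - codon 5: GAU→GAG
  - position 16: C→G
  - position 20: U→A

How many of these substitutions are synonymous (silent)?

1

Codon 1: AUG (Met) → AUC (Ile) — missense.
Codon 2: GCU (Ala) → GAU (Asp) — missense.
Codon 3: CCG (Pro) → CCC (Pro) — synonymous.
Codon 4: GCA (Ala) → GGA (Gly) — missense.
Codon 5: GAU (Asp) → GAG (Glu) — missense.
Codon 6: CGU (Arg) → GGU (Gly) — missense.
Codon 7: UUU (Phe) → UAU (Tyr) — missense.
Synonymous: 1 of 7.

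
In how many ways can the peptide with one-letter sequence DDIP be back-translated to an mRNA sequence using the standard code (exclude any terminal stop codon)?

48

Asp: 2 codons.
Asp: 2 codons.
Ile: 3 codons.
Pro: 4 codons.
2 × 2 × 3 × 4 = 48.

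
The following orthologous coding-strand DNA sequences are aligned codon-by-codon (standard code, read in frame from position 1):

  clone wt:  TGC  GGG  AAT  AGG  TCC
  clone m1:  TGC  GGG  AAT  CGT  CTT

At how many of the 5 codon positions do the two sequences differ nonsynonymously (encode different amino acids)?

Codon 1: TGC Cys / TGC Cys — identical.
Codon 2: GGG Gly / GGG Gly — identical.
Codon 3: AAT Asn / AAT Asn — identical.
Codon 4: AGG Arg / CGT Arg — synonymous.
Codon 5: TCC Ser / CTT Leu — nonsynonymous.
Nonsynonymous differences: 1.

1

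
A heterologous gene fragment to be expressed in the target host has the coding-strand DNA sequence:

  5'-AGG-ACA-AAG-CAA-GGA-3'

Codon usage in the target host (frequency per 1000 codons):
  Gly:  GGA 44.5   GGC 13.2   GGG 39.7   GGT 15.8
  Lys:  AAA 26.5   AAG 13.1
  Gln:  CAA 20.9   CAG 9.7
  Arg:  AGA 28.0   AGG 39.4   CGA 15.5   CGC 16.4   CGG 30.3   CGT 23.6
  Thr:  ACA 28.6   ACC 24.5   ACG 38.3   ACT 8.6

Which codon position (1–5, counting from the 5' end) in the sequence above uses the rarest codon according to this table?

Codon 1 AGG (Arg): 39.4 per 1000.
Codon 2 ACA (Thr): 28.6 per 1000.
Codon 3 AAG (Lys): 13.1 per 1000.
Codon 4 CAA (Gln): 20.9 per 1000.
Codon 5 GGA (Gly): 44.5 per 1000.
Lowest frequency is 13.1 at codon 3.

3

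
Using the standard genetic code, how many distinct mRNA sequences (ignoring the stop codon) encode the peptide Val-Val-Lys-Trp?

32

Val: 4 codons.
Val: 4 codons.
Lys: 2 codons.
Trp: 1 codon.
4 × 4 × 2 × 1 = 32.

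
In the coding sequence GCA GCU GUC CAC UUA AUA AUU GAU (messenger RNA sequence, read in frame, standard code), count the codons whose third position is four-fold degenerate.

3

Codon 1 GCA (Ala): third position 4-fold.
Codon 2 GCU (Ala): third position 4-fold.
Codon 3 GUC (Val): third position 4-fold.
Codon 4 CAC (His): third position 2-fold.
Codon 5 UUA (Leu): third position 2-fold.
Codon 6 AUA (Ile): third position 3-fold.
Codon 7 AUU (Ile): third position 3-fold.
Codon 8 GAU (Asp): third position 2-fold.
Four-fold degenerate third positions: 3.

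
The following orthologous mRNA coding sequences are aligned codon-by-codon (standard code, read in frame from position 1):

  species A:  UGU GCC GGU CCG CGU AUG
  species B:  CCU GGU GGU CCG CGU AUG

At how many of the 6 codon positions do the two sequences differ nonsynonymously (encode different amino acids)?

Codon 1: UGU Cys / CCU Pro — nonsynonymous.
Codon 2: GCC Ala / GGU Gly — nonsynonymous.
Codon 3: GGU Gly / GGU Gly — identical.
Codon 4: CCG Pro / CCG Pro — identical.
Codon 5: CGU Arg / CGU Arg — identical.
Codon 6: AUG Met / AUG Met — identical.
Nonsynonymous differences: 2.

2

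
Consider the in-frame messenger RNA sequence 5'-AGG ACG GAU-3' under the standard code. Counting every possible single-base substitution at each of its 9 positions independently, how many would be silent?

Codon 1 (AGG, Arg): 2 synonymous substitutions.
Codon 2 (ACG, Thr): 3 synonymous substitutions.
Codon 3 (GAU, Asp): 1 synonymous substitution.
Total: 2 + 3 + 1 = 6.

6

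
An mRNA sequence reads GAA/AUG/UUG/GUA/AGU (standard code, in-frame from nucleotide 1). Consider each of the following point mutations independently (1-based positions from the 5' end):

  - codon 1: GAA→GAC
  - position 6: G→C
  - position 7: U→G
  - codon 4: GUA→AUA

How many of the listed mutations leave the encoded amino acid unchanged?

0

Codon 1: GAA (Glu) → GAC (Asp) — missense.
Codon 2: AUG (Met) → AUC (Ile) — missense.
Codon 3: UUG (Leu) → GUG (Val) — missense.
Codon 4: GUA (Val) → AUA (Ile) — missense.
Synonymous: 0 of 4.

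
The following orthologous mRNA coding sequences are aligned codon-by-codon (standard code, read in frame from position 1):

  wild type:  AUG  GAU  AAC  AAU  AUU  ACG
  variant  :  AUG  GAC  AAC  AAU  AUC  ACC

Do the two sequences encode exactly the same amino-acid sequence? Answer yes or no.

yes

Codon 1: AUG Met / AUG Met — identical.
Codon 2: GAU Asp / GAC Asp — synonymous.
Codon 3: AAC Asn / AAC Asn — identical.
Codon 4: AAU Asn / AAU Asn — identical.
Codon 5: AUU Ile / AUC Ile — synonymous.
Codon 6: ACG Thr / ACC Thr — synonymous.
Nonsynonymous differences: 0 → same protein.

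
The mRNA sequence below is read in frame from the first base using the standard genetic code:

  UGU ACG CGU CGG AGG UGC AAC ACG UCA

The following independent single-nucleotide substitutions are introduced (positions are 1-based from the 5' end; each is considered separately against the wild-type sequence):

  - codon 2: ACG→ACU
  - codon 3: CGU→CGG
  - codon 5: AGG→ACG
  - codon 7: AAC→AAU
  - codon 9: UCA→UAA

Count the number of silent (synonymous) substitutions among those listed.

3

Codon 2: ACG (Thr) → ACU (Thr) — synonymous.
Codon 3: CGU (Arg) → CGG (Arg) — synonymous.
Codon 5: AGG (Arg) → ACG (Thr) — missense.
Codon 7: AAC (Asn) → AAU (Asn) — synonymous.
Codon 9: UCA (Ser) → UAA (Stop) — nonsense.
Synonymous: 3 of 5.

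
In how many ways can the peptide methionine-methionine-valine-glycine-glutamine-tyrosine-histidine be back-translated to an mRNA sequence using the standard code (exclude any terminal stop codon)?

Met: 1 codon.
Met: 1 codon.
Val: 4 codons.
Gly: 4 codons.
Gln: 2 codons.
Tyr: 2 codons.
His: 2 codons.
1 × 1 × 4 × 4 × 2 × 2 × 2 = 128.

128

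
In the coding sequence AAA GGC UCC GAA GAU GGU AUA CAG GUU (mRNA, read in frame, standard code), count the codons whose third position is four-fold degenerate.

4

Codon 1 AAA (Lys): third position 2-fold.
Codon 2 GGC (Gly): third position 4-fold.
Codon 3 UCC (Ser): third position 4-fold.
Codon 4 GAA (Glu): third position 2-fold.
Codon 5 GAU (Asp): third position 2-fold.
Codon 6 GGU (Gly): third position 4-fold.
Codon 7 AUA (Ile): third position 3-fold.
Codon 8 CAG (Gln): third position 2-fold.
Codon 9 GUU (Val): third position 4-fold.
Four-fold degenerate third positions: 4.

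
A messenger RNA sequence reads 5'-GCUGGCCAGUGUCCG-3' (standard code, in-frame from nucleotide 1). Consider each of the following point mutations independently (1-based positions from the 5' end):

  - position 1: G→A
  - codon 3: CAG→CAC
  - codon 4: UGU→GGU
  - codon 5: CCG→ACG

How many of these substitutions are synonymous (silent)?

0

Codon 1: GCU (Ala) → ACU (Thr) — missense.
Codon 3: CAG (Gln) → CAC (His) — missense.
Codon 4: UGU (Cys) → GGU (Gly) — missense.
Codon 5: CCG (Pro) → ACG (Thr) — missense.
Synonymous: 0 of 4.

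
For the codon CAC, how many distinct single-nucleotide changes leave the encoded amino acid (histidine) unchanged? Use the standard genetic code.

1

Position 1: none → 0 synonymous.
Position 2: none → 0 synonymous.
Position 3: CAT → 1 synonymous.
Total: 0 + 0 + 1 = 1.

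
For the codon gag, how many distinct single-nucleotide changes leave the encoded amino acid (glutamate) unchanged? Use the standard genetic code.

Position 1: none → 0 synonymous.
Position 2: none → 0 synonymous.
Position 3: GAA → 1 synonymous.
Total: 0 + 0 + 1 = 1.

1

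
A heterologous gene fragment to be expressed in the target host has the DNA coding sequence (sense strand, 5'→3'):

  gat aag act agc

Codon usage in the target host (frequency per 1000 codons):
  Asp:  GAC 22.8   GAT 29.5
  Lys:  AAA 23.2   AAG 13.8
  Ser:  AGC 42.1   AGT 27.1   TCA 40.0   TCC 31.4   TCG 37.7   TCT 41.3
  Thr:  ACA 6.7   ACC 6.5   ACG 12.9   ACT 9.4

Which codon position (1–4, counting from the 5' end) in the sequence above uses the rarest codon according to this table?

Codon 1 GAT (Asp): 29.5 per 1000.
Codon 2 AAG (Lys): 13.8 per 1000.
Codon 3 ACT (Thr): 9.4 per 1000.
Codon 4 AGC (Ser): 42.1 per 1000.
Lowest frequency is 9.4 at codon 3.

3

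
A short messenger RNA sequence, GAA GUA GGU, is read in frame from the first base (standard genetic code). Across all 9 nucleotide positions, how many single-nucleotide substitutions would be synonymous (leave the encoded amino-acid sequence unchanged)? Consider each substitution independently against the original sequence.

7

Codon 1 (GAA, Glu): 1 synonymous substitution.
Codon 2 (GUA, Val): 3 synonymous substitutions.
Codon 3 (GGU, Gly): 3 synonymous substitutions.
Total: 1 + 3 + 3 = 7.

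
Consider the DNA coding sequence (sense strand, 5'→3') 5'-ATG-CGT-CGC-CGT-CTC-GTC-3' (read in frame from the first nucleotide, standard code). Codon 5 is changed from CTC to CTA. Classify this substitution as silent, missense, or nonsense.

Position 15 falls in codon 5: CTC → Leu.
After the substitution the codon is CTA → Leu.
Both encode Leu, so the change is synonymous.

silent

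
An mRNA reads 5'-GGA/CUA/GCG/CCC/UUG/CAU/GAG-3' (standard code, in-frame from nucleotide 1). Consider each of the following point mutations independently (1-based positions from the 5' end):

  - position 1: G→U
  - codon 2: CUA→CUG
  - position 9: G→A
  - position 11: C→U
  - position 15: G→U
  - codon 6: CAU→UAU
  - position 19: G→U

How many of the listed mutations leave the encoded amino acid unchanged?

Codon 1: GGA (Gly) → UGA (Stop) — nonsense.
Codon 2: CUA (Leu) → CUG (Leu) — synonymous.
Codon 3: GCG (Ala) → GCA (Ala) — synonymous.
Codon 4: CCC (Pro) → CUC (Leu) — missense.
Codon 5: UUG (Leu) → UUU (Phe) — missense.
Codon 6: CAU (His) → UAU (Tyr) — missense.
Codon 7: GAG (Glu) → UAG (Stop) — nonsense.
Synonymous: 2 of 7.

2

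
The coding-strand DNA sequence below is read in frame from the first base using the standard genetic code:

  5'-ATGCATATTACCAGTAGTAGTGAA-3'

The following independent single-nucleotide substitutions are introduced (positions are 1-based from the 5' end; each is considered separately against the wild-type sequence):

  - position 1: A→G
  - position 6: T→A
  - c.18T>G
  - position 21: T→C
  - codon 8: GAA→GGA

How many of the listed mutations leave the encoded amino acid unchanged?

1

Codon 1: ATG (Met) → GTG (Val) — missense.
Codon 2: CAT (His) → CAA (Gln) — missense.
Codon 6: AGT (Ser) → AGG (Arg) — missense.
Codon 7: AGT (Ser) → AGC (Ser) — synonymous.
Codon 8: GAA (Glu) → GGA (Gly) — missense.
Synonymous: 1 of 5.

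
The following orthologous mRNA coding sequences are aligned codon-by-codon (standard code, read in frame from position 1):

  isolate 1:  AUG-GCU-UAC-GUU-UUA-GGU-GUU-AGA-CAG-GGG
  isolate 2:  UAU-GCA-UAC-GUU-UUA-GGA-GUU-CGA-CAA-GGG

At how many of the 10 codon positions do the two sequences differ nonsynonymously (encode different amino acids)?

Codon 1: AUG Met / UAU Tyr — nonsynonymous.
Codon 2: GCU Ala / GCA Ala — synonymous.
Codon 3: UAC Tyr / UAC Tyr — identical.
Codon 4: GUU Val / GUU Val — identical.
Codon 5: UUA Leu / UUA Leu — identical.
Codon 6: GGU Gly / GGA Gly — synonymous.
Codon 7: GUU Val / GUU Val — identical.
Codon 8: AGA Arg / CGA Arg — synonymous.
Codon 9: CAG Gln / CAA Gln — synonymous.
Codon 10: GGG Gly / GGG Gly — identical.
Nonsynonymous differences: 1.

1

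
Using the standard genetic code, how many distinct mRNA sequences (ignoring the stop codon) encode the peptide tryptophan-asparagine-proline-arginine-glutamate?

Trp: 1 codon.
Asn: 2 codons.
Pro: 4 codons.
Arg: 6 codons.
Glu: 2 codons.
1 × 2 × 4 × 6 × 2 = 96.

96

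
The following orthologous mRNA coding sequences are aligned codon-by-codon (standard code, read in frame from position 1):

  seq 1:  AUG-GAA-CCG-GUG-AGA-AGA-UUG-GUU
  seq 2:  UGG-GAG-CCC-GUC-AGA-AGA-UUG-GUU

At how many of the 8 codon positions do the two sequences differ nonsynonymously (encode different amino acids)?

1

Codon 1: AUG Met / UGG Trp — nonsynonymous.
Codon 2: GAA Glu / GAG Glu — synonymous.
Codon 3: CCG Pro / CCC Pro — synonymous.
Codon 4: GUG Val / GUC Val — synonymous.
Codon 5: AGA Arg / AGA Arg — identical.
Codon 6: AGA Arg / AGA Arg — identical.
Codon 7: UUG Leu / UUG Leu — identical.
Codon 8: GUU Val / GUU Val — identical.
Nonsynonymous differences: 1.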